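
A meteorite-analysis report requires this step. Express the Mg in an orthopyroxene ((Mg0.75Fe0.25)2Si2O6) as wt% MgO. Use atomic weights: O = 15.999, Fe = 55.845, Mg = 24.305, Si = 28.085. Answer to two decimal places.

27.92 wt%

M((Mg0.75Fe0.25)2Si2O6) = 216.544 g/mol; M(MgO) = 40.304 g/mol.
Moles MgO per formula unit = 1.50 Mg ÷ 1 = 1.5000.
MgO fraction = (1.5000 × 40.304) / 216.544 = 60.456/216.544 = 0.2792.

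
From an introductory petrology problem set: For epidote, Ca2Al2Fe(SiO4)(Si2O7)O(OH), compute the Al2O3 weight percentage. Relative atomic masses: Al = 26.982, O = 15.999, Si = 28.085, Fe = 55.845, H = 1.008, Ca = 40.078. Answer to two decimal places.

Molar mass of Ca2Al2Fe(SiO4)(Si2O7)O(OH) = 2·40.078 + 2·26.982 + 1·55.845 + 3·28.085 + 13·15.999 + 1·1.008 = 483.215 g/mol.
Each formula unit contains 2 Al, equivalent to 2/2 = 1.0000 mol Al2O3.
M(Al2O3) = 2×26.982 + 3×15.999 = 101.961 g/mol.
Mass of Al2O3 per formula unit = 1.0000 × 101.961 = 101.961 g.
Al2O3 wt% = 101.961 / 483.215 × 100 = 21.10%.

21.10 wt%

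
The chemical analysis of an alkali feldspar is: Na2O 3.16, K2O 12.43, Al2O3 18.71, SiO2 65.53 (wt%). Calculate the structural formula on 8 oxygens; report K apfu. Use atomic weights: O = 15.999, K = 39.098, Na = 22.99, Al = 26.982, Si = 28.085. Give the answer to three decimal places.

0.724 K apfu

Na2O: 3.16/61.979 = 0.05099 mol → 0.10198 mol Na, 0.05099 mol O.
K2O: 12.43/94.195 = 0.13196 mol → 0.26392 mol K, 0.13196 mol O.
Al2O3: 18.71/101.961 = 0.18350 mol → 0.36700 mol Al, 0.55050 mol O.
SiO2: 65.53/60.083 = 1.09066 mol → 1.09066 mol Si, 2.18132 mol O.
Total oxygen = 2.91477 mol. Normalization factor = 8/2.91477 = 2.74464.
K per 8 O = 0.26392 × 2.74464 = 0.724.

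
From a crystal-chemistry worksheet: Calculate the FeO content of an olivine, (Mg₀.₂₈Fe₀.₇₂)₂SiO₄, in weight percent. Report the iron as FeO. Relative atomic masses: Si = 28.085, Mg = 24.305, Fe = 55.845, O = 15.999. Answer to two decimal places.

Formula mass = 186.109 g/mol.
1.44 Fe → 1.4400 mol FeO per formula unit; M(FeO) = 71.844, so FeO mass = 103.455 g.
103.455/186.109 × 100 = 55.59 wt%.

55.59 wt%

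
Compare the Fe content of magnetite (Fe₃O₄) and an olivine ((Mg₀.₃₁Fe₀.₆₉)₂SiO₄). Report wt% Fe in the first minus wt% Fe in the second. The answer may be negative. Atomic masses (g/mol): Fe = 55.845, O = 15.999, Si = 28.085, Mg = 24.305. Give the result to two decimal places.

Fe in Fe₃O₄: molar mass 231.531 g/mol; 3×55.845 = 167.535 g → 72.36 wt%.
Fe in (Mg₀.₃₁Fe₀.₆₉)₂SiO₄: molar mass 184.216 g/mol; 1.38×55.845 = 77.066 g → 41.83 wt%.
Difference = 72.36 − 41.83 = 30.53 percentage points.

30.53 percentage points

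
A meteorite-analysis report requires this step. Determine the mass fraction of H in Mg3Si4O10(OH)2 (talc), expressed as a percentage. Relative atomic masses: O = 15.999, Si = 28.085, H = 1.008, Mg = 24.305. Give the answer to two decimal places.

Molar mass of Mg3Si4O10(OH)2: 3×24.305 + 4×28.085 + 12×15.999 + 2×1.008 = 379.259 g/mol.
Mass of H per formula unit: 2 × 1.008 = 2.016 g.
Weight fraction H = 2.016 / 379.259 = 0.0053.

0.53 mass %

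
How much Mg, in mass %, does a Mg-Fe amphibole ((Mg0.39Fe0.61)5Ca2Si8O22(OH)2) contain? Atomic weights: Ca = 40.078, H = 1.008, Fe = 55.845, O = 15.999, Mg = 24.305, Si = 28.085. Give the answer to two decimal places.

5.22 mass %

Molar mass of (Mg0.39Fe0.61)5Ca2Si8O22(OH)2: 1.95×24.305 + 3.05×55.845 + 2×40.078 + 8×28.085 + 24×15.999 + 2×1.008 = 908.550 g/mol.
Mass of Mg per formula unit: 1.95 × 24.305 = 47.395 g.
Weight fraction Mg = 47.395 / 908.550 = 0.0522.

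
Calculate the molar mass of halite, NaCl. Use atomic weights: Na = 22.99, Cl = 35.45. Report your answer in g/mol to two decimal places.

Na: 1 × 22.99 = 22.9900
Cl: 1 × 35.45 = 35.4500
Summing the contributions gives the formula mass.

58.44 g/mol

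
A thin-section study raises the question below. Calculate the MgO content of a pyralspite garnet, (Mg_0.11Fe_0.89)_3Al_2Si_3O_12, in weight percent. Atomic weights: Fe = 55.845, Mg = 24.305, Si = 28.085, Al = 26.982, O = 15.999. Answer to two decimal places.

M((Mg_0.11Fe_0.89)_3Al_2Si_3O_12) = 487.334 g/mol; M(MgO) = 40.304 g/mol.
Moles MgO per formula unit = 0.33 Mg ÷ 1 = 0.3300.
MgO fraction = (0.3300 × 40.304) / 487.334 = 13.300/487.334 = 0.0273.

2.73 wt%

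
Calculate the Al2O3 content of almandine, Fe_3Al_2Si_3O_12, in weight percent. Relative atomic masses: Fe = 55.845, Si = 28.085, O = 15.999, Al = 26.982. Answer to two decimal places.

Molar mass of Fe_3Al_2Si_3O_12 = 3*55.845 + 2*26.982 + 3*28.085 + 12*15.999 = 497.742 g/mol.
Each formula unit contains 2 Al, equivalent to 2/2 = 1.0000 mol Al2O3.
M(Al2O3) = 2×26.982 + 3×15.999 = 101.961 g/mol.
Mass of Al2O3 per formula unit = 1.0000 × 101.961 = 101.961 g.
Al2O3 wt% = 101.961 / 497.742 × 100 = 20.48%.

20.48 wt%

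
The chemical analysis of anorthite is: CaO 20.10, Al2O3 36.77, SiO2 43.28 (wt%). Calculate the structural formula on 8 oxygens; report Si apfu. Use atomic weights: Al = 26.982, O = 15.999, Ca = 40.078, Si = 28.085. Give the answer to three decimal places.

CaO: 20.10/56.077 = 0.35844 mol → 0.35844 mol Ca, 0.35844 mol O.
Al2O3: 36.77/101.961 = 0.36063 mol → 0.72126 mol Al, 1.08189 mol O.
SiO2: 43.28/60.083 = 0.72034 mol → 0.72034 mol Si, 1.44068 mol O.
Total oxygen = 2.88101 mol. Normalization factor = 8/2.88101 = 2.77680.
Si per 8 O = 0.72034 × 2.77680 = 2.000.

2.000 Si apfu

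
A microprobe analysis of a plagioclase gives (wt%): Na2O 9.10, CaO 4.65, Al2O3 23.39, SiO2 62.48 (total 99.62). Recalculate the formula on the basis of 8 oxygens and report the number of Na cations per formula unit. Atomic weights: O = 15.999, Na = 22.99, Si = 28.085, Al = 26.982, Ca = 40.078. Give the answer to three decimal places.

9.10 wt% Na2O ÷ 61.979 g/mol = 0.14682 mol, giving 0.29364 Na and 0.14682 O.
4.65 wt% CaO ÷ 56.077 g/mol = 0.08292 mol, giving 0.08292 Ca and 0.08292 O.
23.39 wt% Al2O3 ÷ 101.961 g/mol = 0.22940 mol, giving 0.45880 Al and 0.68820 O.
62.48 wt% SiO2 ÷ 60.083 g/mol = 1.03989 mol, giving 1.03989 Si and 2.07978 O.
Oxygen sums to 2.99772; scaling by 8/2.99772 = 2.66869 puts the formula on 8 O.
Na: 0.29364 × 2.66869 = 0.784 atoms per formula unit.

0.784 Na apfu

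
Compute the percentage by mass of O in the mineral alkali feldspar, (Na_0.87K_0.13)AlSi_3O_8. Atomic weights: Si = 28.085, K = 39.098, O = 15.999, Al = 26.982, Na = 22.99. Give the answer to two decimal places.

M((Na_0.87K_0.13)AlSi_3O_8) = 264.313 g/mol.
O contributes 8 × 15.999 = 127.992 g per mole.
127.992/264.313 = 0.4842 → 48.42%.

48.42 wt%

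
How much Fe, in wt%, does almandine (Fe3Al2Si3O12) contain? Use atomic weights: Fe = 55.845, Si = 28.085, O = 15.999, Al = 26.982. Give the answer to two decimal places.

Formula mass = 3*55.845 + 2*26.982 + 3*28.085 + 12*15.999 = 497.742 g/mol, of which 167.535 g is Fe.
So Fe makes up 167.535/497.742 = 0.3366 of the mass, i.e. 33.66%.

33.66 wt%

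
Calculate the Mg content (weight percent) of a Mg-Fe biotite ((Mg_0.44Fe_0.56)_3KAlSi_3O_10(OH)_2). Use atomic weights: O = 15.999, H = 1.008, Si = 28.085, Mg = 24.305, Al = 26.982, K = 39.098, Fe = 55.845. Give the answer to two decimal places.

6.82 weight percent

Formula mass = 1.32*24.305 + 1.68*55.845 + 1*39.098 + 1*26.982 + 3*28.085 + 12*15.999 + 2*1.008 = 470.241 g/mol, of which 32.083 g is Mg.
So Mg makes up 32.083/470.241 = 0.0682 of the mass, i.e. 6.82%.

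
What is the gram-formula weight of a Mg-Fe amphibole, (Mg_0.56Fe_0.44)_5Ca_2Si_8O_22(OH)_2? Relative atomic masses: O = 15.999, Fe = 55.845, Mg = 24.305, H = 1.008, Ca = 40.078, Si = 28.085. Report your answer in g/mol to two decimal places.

The formula mass is the sum 2.80*24.305 + 2.20*55.845 + 2*40.078 + 8*28.085 + 24*15.999 + 2*1.008.

881.74 g/mol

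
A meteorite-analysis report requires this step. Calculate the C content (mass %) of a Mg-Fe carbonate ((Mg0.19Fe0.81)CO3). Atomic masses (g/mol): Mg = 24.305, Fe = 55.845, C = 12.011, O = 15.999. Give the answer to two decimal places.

10.93 mass %

Molar mass of (Mg0.19Fe0.81)CO3: 0.19·24.305 + 0.81·55.845 + 1·12.011 + 3·15.999 = 109.860 g/mol.
Mass of C per formula unit: 1 × 12.011 = 12.011 g.
Weight fraction C = 12.011 / 109.860 = 0.1093.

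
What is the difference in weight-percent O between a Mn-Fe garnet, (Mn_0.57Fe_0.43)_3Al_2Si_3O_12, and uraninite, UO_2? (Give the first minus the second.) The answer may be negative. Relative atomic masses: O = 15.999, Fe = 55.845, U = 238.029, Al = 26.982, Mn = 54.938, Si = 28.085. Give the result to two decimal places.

26.84 percentage points

O in (Mn_0.57Fe_0.43)_3Al_2Si_3O_12: molar mass 496.191 g/mol; 12×15.999 = 191.988 g → 38.69 wt%.
O in UO_2: molar mass 270.027 g/mol; 2×15.999 = 31.998 g → 11.85 wt%.
Difference = 38.69 − 11.85 = 26.84 percentage points.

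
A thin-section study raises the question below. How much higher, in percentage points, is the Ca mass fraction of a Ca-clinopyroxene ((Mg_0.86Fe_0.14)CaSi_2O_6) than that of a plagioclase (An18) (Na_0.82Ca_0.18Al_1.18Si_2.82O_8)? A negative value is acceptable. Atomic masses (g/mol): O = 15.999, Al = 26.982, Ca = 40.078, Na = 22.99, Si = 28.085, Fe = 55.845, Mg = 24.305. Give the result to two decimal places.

Ca in (Mg_0.86Fe_0.14)CaSi_2O_6: molar mass 220.963 g/mol; 1×40.078 = 40.078 g → 18.14 wt%.
Ca in Na_0.82Ca_0.18Al_1.18Si_2.82O_8: molar mass 265.096 g/mol; 0.18×40.078 = 7.214 g → 2.72 wt%.
Difference = 18.14 − 2.72 = 15.42 percentage points.

15.42 percentage points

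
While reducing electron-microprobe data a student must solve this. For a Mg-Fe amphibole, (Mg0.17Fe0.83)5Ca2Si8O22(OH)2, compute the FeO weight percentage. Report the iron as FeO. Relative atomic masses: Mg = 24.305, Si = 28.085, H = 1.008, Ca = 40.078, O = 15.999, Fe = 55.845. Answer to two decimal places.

31.61 wt%

Formula mass = 943.244 g/mol.
4.15 Fe → 4.1500 mol FeO per formula unit; M(FeO) = 71.844, so FeO mass = 298.153 g.
298.153/943.244 × 100 = 31.61 wt%.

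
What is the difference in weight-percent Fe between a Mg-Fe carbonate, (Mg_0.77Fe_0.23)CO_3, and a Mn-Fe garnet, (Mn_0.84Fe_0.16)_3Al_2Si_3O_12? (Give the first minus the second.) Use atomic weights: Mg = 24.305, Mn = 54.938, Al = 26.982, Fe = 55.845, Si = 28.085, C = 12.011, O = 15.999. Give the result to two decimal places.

8.62 percentage points

First mineral: 12.844 g Fe in 91.567 g formula = 14.03 wt% Fe.
Second mineral: 26.806 g Fe in 495.456 g formula = 5.41 wt% Fe.
14.03% − 5.41% gives a difference of 8.62 percentage points.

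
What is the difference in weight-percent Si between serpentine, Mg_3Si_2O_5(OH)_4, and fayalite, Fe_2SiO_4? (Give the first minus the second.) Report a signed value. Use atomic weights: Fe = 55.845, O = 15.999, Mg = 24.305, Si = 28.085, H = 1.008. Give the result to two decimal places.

M(Mg_3Si_2O_5(OH)_4) = 277.108 g/mol, so wt% Si = 56.170/277.108 × 100 = 20.27%.
M(Fe_2SiO_4) = 203.771 g/mol, so wt% Si = 28.085/203.771 × 100 = 13.78%.
20.27 − 13.78 = 6.49 pp.

6.49 percentage points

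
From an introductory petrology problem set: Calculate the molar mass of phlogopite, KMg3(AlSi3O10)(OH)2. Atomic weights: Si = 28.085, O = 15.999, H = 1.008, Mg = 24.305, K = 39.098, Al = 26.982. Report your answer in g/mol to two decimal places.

The formula mass is the sum 1×39.098 + 3×24.305 + 1×26.982 + 3×28.085 + 12×15.999 + 2×1.008.

417.25 g/mol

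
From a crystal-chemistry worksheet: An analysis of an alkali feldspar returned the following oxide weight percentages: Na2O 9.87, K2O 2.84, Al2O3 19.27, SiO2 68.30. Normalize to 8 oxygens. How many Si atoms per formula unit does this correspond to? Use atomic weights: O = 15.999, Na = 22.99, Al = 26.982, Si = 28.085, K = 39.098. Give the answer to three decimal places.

9.87 wt% Na2O ÷ 61.979 g/mol = 0.15925 mol, giving 0.31850 Na and 0.15925 O.
2.84 wt% K2O ÷ 94.195 g/mol = 0.03015 mol, giving 0.06030 K and 0.03015 O.
19.27 wt% Al2O3 ÷ 101.961 g/mol = 0.18899 mol, giving 0.37798 Al and 0.56697 O.
68.30 wt% SiO2 ÷ 60.083 g/mol = 1.13676 mol, giving 1.13676 Si and 2.27352 O.
Oxygen sums to 3.02989; scaling by 8/3.02989 = 2.64036 puts the formula on 8 O.
Si: 1.13676 × 2.64036 = 3.001 atoms per formula unit.

3.001 Si apfu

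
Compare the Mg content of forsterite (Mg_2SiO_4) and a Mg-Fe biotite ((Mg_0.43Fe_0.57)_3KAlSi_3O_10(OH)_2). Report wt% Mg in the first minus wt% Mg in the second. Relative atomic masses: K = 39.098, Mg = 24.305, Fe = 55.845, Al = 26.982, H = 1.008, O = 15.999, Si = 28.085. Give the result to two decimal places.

First mineral: 48.610 g Mg in 140.691 g formula = 34.55 wt% Mg.
Second mineral: 31.353 g Mg in 471.187 g formula = 6.65 wt% Mg.
34.55% − 6.65% gives a difference of 27.90 percentage points.

27.90 percentage points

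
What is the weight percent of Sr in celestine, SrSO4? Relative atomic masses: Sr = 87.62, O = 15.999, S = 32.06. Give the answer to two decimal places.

47.70 wt%

Formula mass = 1*87.62 + 1*32.06 + 4*15.999 = 183.676 g/mol, of which 87.620 g is Sr.
So Sr makes up 87.620/183.676 = 0.4770 of the mass, i.e. 47.70%.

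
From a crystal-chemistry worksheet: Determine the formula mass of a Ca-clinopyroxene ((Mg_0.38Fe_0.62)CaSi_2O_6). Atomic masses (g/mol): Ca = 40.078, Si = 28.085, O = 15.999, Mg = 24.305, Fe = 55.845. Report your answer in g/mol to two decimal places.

236.10 g/mol

Mg: 0.38 × 24.305 = 9.2359
Fe: 0.62 × 55.845 = 34.6239
Ca: 1 × 40.078 = 40.0780
Si: 2 × 28.085 = 56.1700
O: 6 × 15.999 = 95.9940
Summing the contributions gives the formula mass.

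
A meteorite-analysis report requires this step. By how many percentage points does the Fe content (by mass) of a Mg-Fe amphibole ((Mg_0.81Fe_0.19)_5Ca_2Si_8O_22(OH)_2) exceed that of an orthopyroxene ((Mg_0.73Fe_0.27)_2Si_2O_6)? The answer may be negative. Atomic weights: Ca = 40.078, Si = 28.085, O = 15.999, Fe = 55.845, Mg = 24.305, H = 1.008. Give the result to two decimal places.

-7.55 percentage points

Fe in (Mg_0.81Fe_0.19)_5Ca_2Si_8O_22(OH)_2: molar mass 842.316 g/mol; 0.95×55.845 = 53.053 g → 6.30 wt%.
Fe in (Mg_0.73Fe_0.27)_2Si_2O_6: molar mass 217.806 g/mol; 0.54×55.845 = 30.156 g → 13.85 wt%.
Difference = 6.30 − 13.85 = -7.55 percentage points.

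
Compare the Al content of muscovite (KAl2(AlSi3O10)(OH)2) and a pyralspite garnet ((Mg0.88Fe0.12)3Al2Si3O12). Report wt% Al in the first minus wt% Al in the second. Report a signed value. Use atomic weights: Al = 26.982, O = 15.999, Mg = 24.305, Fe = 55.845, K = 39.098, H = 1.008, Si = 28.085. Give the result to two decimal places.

7.30 percentage points

Al in KAl2(AlSi3O10)(OH)2: molar mass 398.303 g/mol; 3×26.982 = 80.946 g → 20.32 wt%.
Al in (Mg0.88Fe0.12)3Al2Si3O12: molar mass 414.476 g/mol; 2×26.982 = 53.964 g → 13.02 wt%.
Difference = 20.32 − 13.02 = 7.30 percentage points.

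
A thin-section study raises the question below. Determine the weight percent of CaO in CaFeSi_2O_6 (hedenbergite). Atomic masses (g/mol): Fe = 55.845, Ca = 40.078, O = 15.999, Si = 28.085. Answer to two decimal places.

Formula mass = 248.087 g/mol.
1 Ca → 1.0000 mol CaO per formula unit; M(CaO) = 56.077, so CaO mass = 56.077 g.
56.077/248.087 × 100 = 22.60 wt%.

22.60 wt%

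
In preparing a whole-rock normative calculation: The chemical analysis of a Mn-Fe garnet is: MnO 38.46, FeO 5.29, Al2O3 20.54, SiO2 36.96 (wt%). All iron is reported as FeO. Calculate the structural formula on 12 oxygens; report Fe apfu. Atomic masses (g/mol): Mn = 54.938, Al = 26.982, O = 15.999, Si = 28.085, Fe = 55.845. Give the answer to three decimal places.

0.361 Fe apfu

38.46 wt% MnO ÷ 70.937 g/mol = 0.54217 mol, giving 0.54217 Mn and 0.54217 O.
5.29 wt% FeO ÷ 71.844 g/mol = 0.07363 mol, giving 0.07363 Fe and 0.07363 O.
20.54 wt% Al2O3 ÷ 101.961 g/mol = 0.20145 mol, giving 0.40290 Al and 0.60435 O.
36.96 wt% SiO2 ÷ 60.083 g/mol = 0.61515 mol, giving 0.61515 Si and 1.23030 O.
Oxygen sums to 2.45045; scaling by 12/2.45045 = 4.89706 puts the formula on 12 O.
Fe: 0.07363 × 4.89706 = 0.361 atoms per formula unit.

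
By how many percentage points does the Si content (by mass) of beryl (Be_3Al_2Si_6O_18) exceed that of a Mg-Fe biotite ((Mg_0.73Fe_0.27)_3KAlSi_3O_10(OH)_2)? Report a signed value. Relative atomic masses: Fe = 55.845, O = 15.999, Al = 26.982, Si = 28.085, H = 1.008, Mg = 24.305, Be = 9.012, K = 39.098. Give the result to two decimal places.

12.32 percentage points

M(Be_3Al_2Si_6O_18) = 537.492 g/mol, so wt% Si = 168.510/537.492 × 100 = 31.35%.
M((Mg_0.73Fe_0.27)_3KAlSi_3O_10(OH)_2) = 442.801 g/mol, so wt% Si = 84.255/442.801 × 100 = 19.03%.
31.35 − 19.03 = 12.32 pp.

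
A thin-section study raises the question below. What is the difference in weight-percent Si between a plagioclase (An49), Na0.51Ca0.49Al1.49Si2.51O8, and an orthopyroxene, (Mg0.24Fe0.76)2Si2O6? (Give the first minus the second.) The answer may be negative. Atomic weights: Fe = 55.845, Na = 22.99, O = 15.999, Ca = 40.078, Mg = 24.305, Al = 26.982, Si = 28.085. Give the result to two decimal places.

Si in Na0.51Ca0.49Al1.49Si2.51O8: molar mass 270.052 g/mol; 2.51×28.085 = 70.493 g → 26.10 wt%.
Si in (Mg0.24Fe0.76)2Si2O6: molar mass 248.715 g/mol; 2×28.085 = 56.170 g → 22.58 wt%.
Difference = 26.10 − 22.58 = 3.52 percentage points.

3.52 percentage points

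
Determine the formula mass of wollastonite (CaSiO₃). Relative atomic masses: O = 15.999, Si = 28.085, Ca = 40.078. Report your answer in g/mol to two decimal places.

116.16 g/mol

The formula mass is the sum 1(40.078) + 1(28.085) + 3(15.999).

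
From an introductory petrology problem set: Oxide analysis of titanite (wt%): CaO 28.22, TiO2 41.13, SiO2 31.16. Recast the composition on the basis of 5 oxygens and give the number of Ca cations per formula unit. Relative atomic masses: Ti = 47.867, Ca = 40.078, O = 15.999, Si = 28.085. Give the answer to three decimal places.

0.979 Ca apfu

28.22 wt% CaO ÷ 56.077 g/mol = 0.50324 mol, giving 0.50324 Ca and 0.50324 O.
41.13 wt% TiO2 ÷ 79.865 g/mol = 0.51499 mol, giving 0.51499 Ti and 1.02998 O.
31.16 wt% SiO2 ÷ 60.083 g/mol = 0.51862 mol, giving 0.51862 Si and 1.03724 O.
Oxygen sums to 2.57046; scaling by 5/2.57046 = 1.94518 puts the formula on 5 O.
Ca: 0.50324 × 1.94518 = 0.979 atoms per formula unit.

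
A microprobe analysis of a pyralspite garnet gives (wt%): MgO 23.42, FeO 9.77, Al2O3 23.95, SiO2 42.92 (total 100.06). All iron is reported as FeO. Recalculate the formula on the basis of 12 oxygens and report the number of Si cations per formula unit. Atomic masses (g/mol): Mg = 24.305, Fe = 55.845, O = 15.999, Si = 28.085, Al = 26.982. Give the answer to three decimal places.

3.007 Si apfu

23.42 wt% MgO ÷ 40.304 g/mol = 0.58108 mol, giving 0.58108 Mg and 0.58108 O.
9.77 wt% FeO ÷ 71.844 g/mol = 0.13599 mol, giving 0.13599 Fe and 0.13599 O.
23.95 wt% Al2O3 ÷ 101.961 g/mol = 0.23489 mol, giving 0.46978 Al and 0.70467 O.
42.92 wt% SiO2 ÷ 60.083 g/mol = 0.71435 mol, giving 0.71435 Si and 1.42870 O.
Oxygen sums to 2.85044; scaling by 12/2.85044 = 4.20988 puts the formula on 12 O.
Si: 0.71435 × 4.20988 = 3.007 atoms per formula unit.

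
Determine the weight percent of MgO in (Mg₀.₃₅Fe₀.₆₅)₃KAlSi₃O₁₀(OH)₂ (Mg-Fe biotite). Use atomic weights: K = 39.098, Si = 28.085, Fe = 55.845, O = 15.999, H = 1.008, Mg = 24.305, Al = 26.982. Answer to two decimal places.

M((Mg₀.₃₅Fe₀.₆₅)₃KAlSi₃O₁₀(OH)₂) = 478.757 g/mol; M(MgO) = 40.304 g/mol.
Moles MgO per formula unit = 1.05 Mg ÷ 1 = 1.0500.
MgO fraction = (1.0500 × 40.304) / 478.757 = 42.319/478.757 = 0.0884.

8.84 wt%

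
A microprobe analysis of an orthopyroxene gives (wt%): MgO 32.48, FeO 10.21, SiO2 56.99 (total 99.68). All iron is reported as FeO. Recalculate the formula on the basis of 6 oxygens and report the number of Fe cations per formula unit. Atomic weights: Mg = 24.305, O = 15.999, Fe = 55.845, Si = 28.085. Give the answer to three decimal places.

0.300 Fe apfu

MgO: 32.48/40.304 = 0.80588 mol → 0.80588 mol Mg, 0.80588 mol O.
FeO: 10.21/71.844 = 0.14211 mol → 0.14211 mol Fe, 0.14211 mol O.
SiO2: 56.99/60.083 = 0.94852 mol → 0.94852 mol Si, 1.89704 mol O.
Total oxygen = 2.84503 mol. Normalization factor = 6/2.84503 = 2.10894.
Fe per 6 O = 0.14211 × 2.10894 = 0.300.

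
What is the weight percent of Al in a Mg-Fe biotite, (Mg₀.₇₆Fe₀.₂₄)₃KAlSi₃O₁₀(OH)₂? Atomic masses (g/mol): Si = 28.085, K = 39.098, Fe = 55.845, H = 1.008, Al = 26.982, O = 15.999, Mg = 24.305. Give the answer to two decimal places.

6.13 wt%

Formula mass = 2.28*24.305 + 0.72*55.845 + 1*39.098 + 1*26.982 + 3*28.085 + 12*15.999 + 2*1.008 = 439.963 g/mol, of which 26.982 g is Al.
So Al makes up 26.982/439.963 = 0.0613 of the mass, i.e. 6.13%.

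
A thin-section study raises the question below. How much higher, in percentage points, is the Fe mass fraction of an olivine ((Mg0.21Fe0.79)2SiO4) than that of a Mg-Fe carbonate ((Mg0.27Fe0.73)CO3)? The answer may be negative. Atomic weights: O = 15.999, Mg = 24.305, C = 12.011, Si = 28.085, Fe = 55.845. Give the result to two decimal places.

M((Mg0.21Fe0.79)2SiO4) = 190.524 g/mol, so wt% Fe = 88.235/190.524 × 100 = 46.31%.
M((Mg0.27Fe0.73)CO3) = 107.337 g/mol, so wt% Fe = 40.767/107.337 × 100 = 37.98%.
46.31 − 37.98 = 8.33 pp.

8.33 percentage points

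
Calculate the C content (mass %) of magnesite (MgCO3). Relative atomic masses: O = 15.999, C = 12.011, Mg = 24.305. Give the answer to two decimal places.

14.25 mass %

M(MgCO3) = 84.313 g/mol.
C contributes 1 × 12.011 = 12.011 g per mole.
12.011/84.313 = 0.1425 → 14.25%.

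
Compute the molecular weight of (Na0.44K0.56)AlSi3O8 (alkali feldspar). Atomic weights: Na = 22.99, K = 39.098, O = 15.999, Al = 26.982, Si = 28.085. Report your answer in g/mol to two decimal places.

271.24 g/mol

The formula mass is the sum 0.44*22.99 + 0.56*39.098 + 1*26.982 + 3*28.085 + 8*15.999.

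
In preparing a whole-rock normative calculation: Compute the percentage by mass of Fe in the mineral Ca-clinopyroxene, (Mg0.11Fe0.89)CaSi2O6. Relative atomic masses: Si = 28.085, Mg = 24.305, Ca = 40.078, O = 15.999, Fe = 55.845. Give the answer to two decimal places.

Molar mass of (Mg0.11Fe0.89)CaSi2O6: 0.11*24.305 + 0.89*55.845 + 1*40.078 + 2*28.085 + 6*15.999 = 244.618 g/mol.
Mass of Fe per formula unit: 0.89 × 55.845 = 49.702 g.
Weight fraction Fe = 49.702 / 244.618 = 0.2032.

20.32 wt%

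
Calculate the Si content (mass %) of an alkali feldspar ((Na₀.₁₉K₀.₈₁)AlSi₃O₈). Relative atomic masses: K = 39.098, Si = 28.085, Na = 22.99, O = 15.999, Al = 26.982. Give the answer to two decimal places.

30.61 mass %

M((Na₀.₁₉K₀.₈₁)AlSi₃O₈) = 275.266 g/mol.
Si contributes 3 × 28.085 = 84.255 g per mole.
84.255/275.266 = 0.3061 → 30.61%.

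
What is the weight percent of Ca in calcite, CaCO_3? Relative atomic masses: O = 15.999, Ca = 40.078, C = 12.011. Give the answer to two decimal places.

Formula mass = 1×40.078 + 1×12.011 + 3×15.999 = 100.086 g/mol, of which 40.078 g is Ca.
So Ca makes up 40.078/100.086 = 0.4004 of the mass, i.e. 40.04%.

40.04 mass %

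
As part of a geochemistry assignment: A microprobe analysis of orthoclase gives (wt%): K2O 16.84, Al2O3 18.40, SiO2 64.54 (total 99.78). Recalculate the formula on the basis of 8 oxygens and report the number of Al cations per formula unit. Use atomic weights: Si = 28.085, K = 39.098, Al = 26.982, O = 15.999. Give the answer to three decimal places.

16.84 wt% K2O ÷ 94.195 g/mol = 0.17878 mol, giving 0.35756 K and 0.17878 O.
18.40 wt% Al2O3 ÷ 101.961 g/mol = 0.18046 mol, giving 0.36092 Al and 0.54138 O.
64.54 wt% SiO2 ÷ 60.083 g/mol = 1.07418 mol, giving 1.07418 Si and 2.14836 O.
Oxygen sums to 2.86852; scaling by 8/2.86852 = 2.78889 puts the formula on 8 O.
Al: 0.36092 × 2.78889 = 1.007 atoms per formula unit.

1.007 Al apfu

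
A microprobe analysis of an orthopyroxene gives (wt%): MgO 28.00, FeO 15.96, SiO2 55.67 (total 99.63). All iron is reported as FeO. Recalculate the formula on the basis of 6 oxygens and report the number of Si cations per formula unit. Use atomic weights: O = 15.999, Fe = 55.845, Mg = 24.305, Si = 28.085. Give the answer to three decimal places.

2.007 Si apfu

28.00 wt% MgO ÷ 40.304 g/mol = 0.69472 mol, giving 0.69472 Mg and 0.69472 O.
15.96 wt% FeO ÷ 71.844 g/mol = 0.22215 mol, giving 0.22215 Fe and 0.22215 O.
55.67 wt% SiO2 ÷ 60.083 g/mol = 0.92655 mol, giving 0.92655 Si and 1.85310 O.
Oxygen sums to 2.76997; scaling by 6/2.76997 = 2.16609 puts the formula on 6 O.
Si: 0.92655 × 2.16609 = 2.007 atoms per formula unit.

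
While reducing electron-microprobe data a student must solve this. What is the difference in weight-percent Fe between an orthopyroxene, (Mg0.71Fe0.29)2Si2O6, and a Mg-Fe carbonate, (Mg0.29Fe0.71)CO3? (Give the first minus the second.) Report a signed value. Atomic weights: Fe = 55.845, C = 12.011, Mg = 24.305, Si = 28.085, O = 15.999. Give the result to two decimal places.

-22.37 percentage points

Fe in (Mg0.71Fe0.29)2Si2O6: molar mass 219.067 g/mol; 0.58×55.845 = 32.390 g → 14.79 wt%.
Fe in (Mg0.29Fe0.71)CO3: molar mass 106.706 g/mol; 0.71×55.845 = 39.650 g → 37.16 wt%.
Difference = 14.79 − 37.16 = -22.37 percentage points.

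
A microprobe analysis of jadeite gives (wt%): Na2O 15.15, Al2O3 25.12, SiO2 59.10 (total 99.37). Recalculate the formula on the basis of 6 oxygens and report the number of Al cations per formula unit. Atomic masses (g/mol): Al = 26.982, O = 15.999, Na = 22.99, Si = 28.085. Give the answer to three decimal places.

Na2O (M=61.979): mol = 0.24444; Na = 0.48888, O = 0.24444.
Al2O3 (M=101.961): mol = 0.24637; Al = 0.49274, O = 0.73911.
SiO2 (M=60.083): mol = 0.98364; Si = 0.98364, O = 1.96728.
ΣO = 2.95083; factor = 6/ΣO = 2.03333.
Al apfu = 0.49274 × 2.03333 = 1.002.

1.002 Al apfu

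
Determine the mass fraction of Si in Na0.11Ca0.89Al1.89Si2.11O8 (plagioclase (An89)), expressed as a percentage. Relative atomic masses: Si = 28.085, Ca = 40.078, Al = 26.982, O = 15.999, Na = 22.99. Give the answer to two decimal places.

Molar mass of Na0.11Ca0.89Al1.89Si2.11O8: 0.11×22.99 + 0.89×40.078 + 1.89×26.982 + 2.11×28.085 + 8×15.999 = 276.446 g/mol.
Mass of Si per formula unit: 2.11 × 28.085 = 59.259 g.
Weight fraction Si = 59.259 / 276.446 = 0.2144.

21.44 wt%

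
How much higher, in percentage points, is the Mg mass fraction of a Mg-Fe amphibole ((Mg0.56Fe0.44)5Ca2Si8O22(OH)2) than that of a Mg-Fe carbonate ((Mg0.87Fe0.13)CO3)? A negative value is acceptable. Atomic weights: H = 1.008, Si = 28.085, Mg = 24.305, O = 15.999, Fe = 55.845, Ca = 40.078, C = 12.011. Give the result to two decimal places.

First mineral: 68.054 g Mg in 881.741 g formula = 7.72 wt% Mg.
Second mineral: 21.145 g Mg in 88.413 g formula = 23.92 wt% Mg.
7.72% − 23.92% gives a difference of -16.20 percentage points.

-16.20 percentage points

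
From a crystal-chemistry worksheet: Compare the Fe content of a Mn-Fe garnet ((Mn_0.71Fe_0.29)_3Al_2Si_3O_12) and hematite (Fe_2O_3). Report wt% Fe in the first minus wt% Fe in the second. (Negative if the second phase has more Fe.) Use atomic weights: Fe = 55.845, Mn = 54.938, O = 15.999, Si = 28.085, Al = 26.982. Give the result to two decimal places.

-60.14 percentage points

First mineral: 48.585 g Fe in 495.810 g formula = 9.80 wt% Fe.
Second mineral: 111.690 g Fe in 159.687 g formula = 69.94 wt% Fe.
9.80% − 69.94% gives a difference of -60.14 percentage points.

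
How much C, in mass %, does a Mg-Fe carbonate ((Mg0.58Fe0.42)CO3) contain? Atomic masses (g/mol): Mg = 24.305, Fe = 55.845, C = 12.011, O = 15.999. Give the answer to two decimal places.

M((Mg0.58Fe0.42)CO3) = 97.560 g/mol.
C contributes 1 × 12.011 = 12.011 g per mole.
12.011/97.560 = 0.1231 → 12.31%.

12.31 mass %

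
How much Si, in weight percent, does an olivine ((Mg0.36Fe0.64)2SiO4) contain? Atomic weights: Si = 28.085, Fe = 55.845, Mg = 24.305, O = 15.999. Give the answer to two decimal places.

M((Mg0.36Fe0.64)2SiO4) = 181.062 g/mol.
Si contributes 1 × 28.085 = 28.085 g per mole.
28.085/181.062 = 0.1551 → 15.51%.

15.51 weight percent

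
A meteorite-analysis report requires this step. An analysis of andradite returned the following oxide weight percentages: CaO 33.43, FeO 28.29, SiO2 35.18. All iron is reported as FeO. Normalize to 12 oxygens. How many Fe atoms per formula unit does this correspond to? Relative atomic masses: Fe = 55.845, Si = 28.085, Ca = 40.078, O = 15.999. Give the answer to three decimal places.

2.187 Fe apfu

33.43 wt% CaO ÷ 56.077 g/mol = 0.59614 mol, giving 0.59614 Ca and 0.59614 O.
28.29 wt% FeO ÷ 71.844 g/mol = 0.39377 mol, giving 0.39377 Fe and 0.39377 O.
35.18 wt% SiO2 ÷ 60.083 g/mol = 0.58552 mol, giving 0.58552 Si and 1.17104 O.
Oxygen sums to 2.16095; scaling by 12/2.16095 = 5.55311 puts the formula on 12 O.
Fe: 0.39377 × 5.55311 = 2.187 atoms per formula unit.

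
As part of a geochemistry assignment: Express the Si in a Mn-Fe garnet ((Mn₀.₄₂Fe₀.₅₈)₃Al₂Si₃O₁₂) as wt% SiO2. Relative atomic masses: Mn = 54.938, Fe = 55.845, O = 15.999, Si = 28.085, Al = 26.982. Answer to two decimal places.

36.30 wt%

Molar mass of (Mn₀.₄₂Fe₀.₅₈)₃Al₂Si₃O₁₂ = 1.26×54.938 + 1.74×55.845 + 2×26.982 + 3×28.085 + 12×15.999 = 496.599 g/mol.
Each formula unit contains 3 Si, equivalent to 3/1 = 3.0000 mol SiO2.
M(SiO2) = 1×28.085 + 2×15.999 = 60.083 g/mol.
Mass of SiO2 per formula unit = 3.0000 × 60.083 = 180.249 g.
SiO2 wt% = 180.249 / 496.599 × 100 = 36.30%.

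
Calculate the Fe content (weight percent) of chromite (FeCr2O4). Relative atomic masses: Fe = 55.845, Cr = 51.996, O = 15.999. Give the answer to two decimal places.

24.95 weight percent

Formula mass = 1*55.845 + 2*51.996 + 4*15.999 = 223.833 g/mol, of which 55.845 g is Fe.
So Fe makes up 55.845/223.833 = 0.2495 of the mass, i.e. 24.95%.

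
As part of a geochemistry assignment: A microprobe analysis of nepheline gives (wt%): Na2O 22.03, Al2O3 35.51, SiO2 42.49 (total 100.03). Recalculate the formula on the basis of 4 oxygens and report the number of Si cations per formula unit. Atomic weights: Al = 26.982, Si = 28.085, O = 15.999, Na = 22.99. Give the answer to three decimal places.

Na2O: 22.03/61.979 = 0.35544 mol → 0.71088 mol Na, 0.35544 mol O.
Al2O3: 35.51/101.961 = 0.34827 mol → 0.69654 mol Al, 1.04481 mol O.
SiO2: 42.49/60.083 = 0.70719 mol → 0.70719 mol Si, 1.41438 mol O.
Total oxygen = 2.81463 mol. Normalization factor = 4/2.81463 = 1.42115.
Si per 4 O = 0.70719 × 1.42115 = 1.005.

1.005 Si apfu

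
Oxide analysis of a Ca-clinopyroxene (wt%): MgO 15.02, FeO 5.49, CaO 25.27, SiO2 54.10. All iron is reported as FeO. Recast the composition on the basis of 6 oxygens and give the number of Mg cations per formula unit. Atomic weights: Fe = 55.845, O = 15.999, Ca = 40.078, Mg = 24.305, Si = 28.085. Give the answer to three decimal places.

0.828 Mg apfu

MgO: 15.02/40.304 = 0.37267 mol → 0.37267 mol Mg, 0.37267 mol O.
FeO: 5.49/71.844 = 0.07642 mol → 0.07642 mol Fe, 0.07642 mol O.
CaO: 25.27/56.077 = 0.45063 mol → 0.45063 mol Ca, 0.45063 mol O.
SiO2: 54.10/60.083 = 0.90042 mol → 0.90042 mol Si, 1.80084 mol O.
Total oxygen = 2.70056 mol. Normalization factor = 6/2.70056 = 2.22176.
Mg per 6 O = 0.37267 × 2.22176 = 0.828.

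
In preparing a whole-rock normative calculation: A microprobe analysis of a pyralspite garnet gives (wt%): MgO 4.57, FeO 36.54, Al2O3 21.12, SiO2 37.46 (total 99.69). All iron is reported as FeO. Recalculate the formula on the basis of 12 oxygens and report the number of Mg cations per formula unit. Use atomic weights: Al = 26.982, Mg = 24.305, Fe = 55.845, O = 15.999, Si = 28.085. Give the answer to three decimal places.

0.546 Mg apfu

MgO: 4.57/40.304 = 0.11339 mol → 0.11339 mol Mg, 0.11339 mol O.
FeO: 36.54/71.844 = 0.50860 mol → 0.50860 mol Fe, 0.50860 mol O.
Al2O3: 21.12/101.961 = 0.20714 mol → 0.41428 mol Al, 0.62142 mol O.
SiO2: 37.46/60.083 = 0.62347 mol → 0.62347 mol Si, 1.24694 mol O.
Total oxygen = 2.49035 mol. Normalization factor = 12/2.49035 = 4.81860.
Mg per 12 O = 0.11339 × 4.81860 = 0.546.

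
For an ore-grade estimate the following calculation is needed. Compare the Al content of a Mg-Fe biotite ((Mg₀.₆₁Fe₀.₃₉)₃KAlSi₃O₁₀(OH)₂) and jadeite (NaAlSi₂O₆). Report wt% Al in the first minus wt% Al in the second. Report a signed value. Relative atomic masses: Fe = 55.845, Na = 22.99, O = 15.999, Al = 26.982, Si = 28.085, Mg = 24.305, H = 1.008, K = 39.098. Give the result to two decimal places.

First mineral: 26.982 g Al in 454.156 g formula = 5.94 wt% Al.
Second mineral: 26.982 g Al in 202.136 g formula = 13.35 wt% Al.
5.94% − 13.35% gives a difference of -7.41 percentage points.

-7.41 percentage points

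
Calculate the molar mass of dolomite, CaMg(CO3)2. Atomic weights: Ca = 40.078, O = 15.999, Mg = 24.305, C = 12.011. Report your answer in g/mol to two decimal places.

184.40 g/mol

M = 1(40.078) + 1(24.305) + 2(12.011) + 6(15.999)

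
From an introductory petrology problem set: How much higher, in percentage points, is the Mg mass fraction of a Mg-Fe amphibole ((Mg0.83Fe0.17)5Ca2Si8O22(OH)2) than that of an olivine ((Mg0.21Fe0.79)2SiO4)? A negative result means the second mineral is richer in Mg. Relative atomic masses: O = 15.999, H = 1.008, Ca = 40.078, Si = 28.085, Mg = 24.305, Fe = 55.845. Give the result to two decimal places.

First mineral: 100.866 g Mg in 839.162 g formula = 12.02 wt% Mg.
Second mineral: 10.208 g Mg in 190.524 g formula = 5.36 wt% Mg.
12.02% − 5.36% gives a difference of 6.66 percentage points.

6.66 percentage points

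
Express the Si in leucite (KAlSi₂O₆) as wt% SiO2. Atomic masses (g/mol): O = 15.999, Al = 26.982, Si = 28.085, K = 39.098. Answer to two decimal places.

55.06 wt%

Molar mass of KAlSi₂O₆ = 1×39.098 + 1×26.982 + 2×28.085 + 6×15.999 = 218.244 g/mol.
Each formula unit contains 2 Si, equivalent to 2/1 = 2.0000 mol SiO2.
M(SiO2) = 1×28.085 + 2×15.999 = 60.083 g/mol.
Mass of SiO2 per formula unit = 2.0000 × 60.083 = 120.166 g.
SiO2 wt% = 120.166 / 218.244 × 100 = 55.06%.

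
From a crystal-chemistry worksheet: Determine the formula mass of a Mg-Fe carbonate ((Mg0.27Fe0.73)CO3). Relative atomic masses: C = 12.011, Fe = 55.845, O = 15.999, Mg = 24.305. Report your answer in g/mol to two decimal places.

The formula mass is the sum 0.27×24.305 + 0.73×55.845 + 1×12.011 + 3×15.999.

107.34 g/mol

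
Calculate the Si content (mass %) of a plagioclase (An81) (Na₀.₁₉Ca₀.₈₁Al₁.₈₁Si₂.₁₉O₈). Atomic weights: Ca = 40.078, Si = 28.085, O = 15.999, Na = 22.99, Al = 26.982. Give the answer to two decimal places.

22.35 mass %

M(Na₀.₁₉Ca₀.₈₁Al₁.₈₁Si₂.₁₉O₈) = 275.167 g/mol.
Si contributes 2.19 × 28.085 = 61.506 g per mole.
61.506/275.167 = 0.2235 → 22.35%.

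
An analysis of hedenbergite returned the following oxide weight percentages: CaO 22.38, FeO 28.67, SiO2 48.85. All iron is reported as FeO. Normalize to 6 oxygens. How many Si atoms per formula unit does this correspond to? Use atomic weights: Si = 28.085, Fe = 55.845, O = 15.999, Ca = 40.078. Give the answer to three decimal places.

22.38 wt% CaO ÷ 56.077 g/mol = 0.39909 mol, giving 0.39909 Ca and 0.39909 O.
28.67 wt% FeO ÷ 71.844 g/mol = 0.39906 mol, giving 0.39906 Fe and 0.39906 O.
48.85 wt% SiO2 ÷ 60.083 g/mol = 0.81304 mol, giving 0.81304 Si and 1.62608 O.
Oxygen sums to 2.42423; scaling by 6/2.42423 = 2.47501 puts the formula on 6 O.
Si: 0.81304 × 2.47501 = 2.012 atoms per formula unit.

2.012 Si apfu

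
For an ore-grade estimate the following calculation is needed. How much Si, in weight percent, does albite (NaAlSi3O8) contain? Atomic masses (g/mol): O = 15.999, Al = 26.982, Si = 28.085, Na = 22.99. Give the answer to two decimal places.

32.13 weight percent

M(NaAlSi3O8) = 262.219 g/mol.
Si contributes 3 × 28.085 = 84.255 g per mole.
84.255/262.219 = 0.3213 → 32.13%.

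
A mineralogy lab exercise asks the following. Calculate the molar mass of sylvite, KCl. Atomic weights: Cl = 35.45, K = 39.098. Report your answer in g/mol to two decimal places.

K: 1 × 39.098 = 39.0980
Cl: 1 × 35.45 = 35.4500
Summing the contributions gives the formula mass.

74.55 g/mol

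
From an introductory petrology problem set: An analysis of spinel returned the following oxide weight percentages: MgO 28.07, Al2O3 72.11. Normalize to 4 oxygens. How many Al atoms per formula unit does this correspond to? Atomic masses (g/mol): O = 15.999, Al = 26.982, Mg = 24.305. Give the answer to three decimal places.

28.07 wt% MgO ÷ 40.304 g/mol = 0.69646 mol, giving 0.69646 Mg and 0.69646 O.
72.11 wt% Al2O3 ÷ 101.961 g/mol = 0.70723 mol, giving 1.41446 Al and 2.12169 O.
Oxygen sums to 2.81815; scaling by 4/2.81815 = 1.41937 puts the formula on 4 O.
Al: 1.41446 × 1.41937 = 2.008 atoms per formula unit.

2.008 Al apfu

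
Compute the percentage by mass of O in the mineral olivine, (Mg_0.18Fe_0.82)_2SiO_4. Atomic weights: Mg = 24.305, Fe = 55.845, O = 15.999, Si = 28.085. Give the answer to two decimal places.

33.26 weight percent

Formula mass = 0.36·24.305 + 1.64·55.845 + 1·28.085 + 4·15.999 = 192.417 g/mol, of which 63.996 g is O.
So O makes up 63.996/192.417 = 0.3326 of the mass, i.e. 33.26%.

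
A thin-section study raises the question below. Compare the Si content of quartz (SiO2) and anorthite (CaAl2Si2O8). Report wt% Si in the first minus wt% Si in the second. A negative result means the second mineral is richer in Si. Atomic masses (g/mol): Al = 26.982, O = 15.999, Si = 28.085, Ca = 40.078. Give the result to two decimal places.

26.55 percentage points

M(SiO2) = 60.083 g/mol, so wt% Si = 28.085/60.083 × 100 = 46.74%.
M(CaAl2Si2O8) = 278.204 g/mol, so wt% Si = 56.170/278.204 × 100 = 20.19%.
46.74 − 20.19 = 26.55 pp.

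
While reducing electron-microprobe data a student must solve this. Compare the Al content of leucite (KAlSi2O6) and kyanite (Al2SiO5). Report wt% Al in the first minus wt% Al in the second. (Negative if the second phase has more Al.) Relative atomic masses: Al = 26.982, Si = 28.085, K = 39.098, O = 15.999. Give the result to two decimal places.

-20.94 percentage points

Al in KAlSi2O6: molar mass 218.244 g/mol; 1×26.982 = 26.982 g → 12.36 wt%.
Al in Al2SiO5: molar mass 162.044 g/mol; 2×26.982 = 53.964 g → 33.30 wt%.
Difference = 12.36 − 33.30 = -20.94 percentage points.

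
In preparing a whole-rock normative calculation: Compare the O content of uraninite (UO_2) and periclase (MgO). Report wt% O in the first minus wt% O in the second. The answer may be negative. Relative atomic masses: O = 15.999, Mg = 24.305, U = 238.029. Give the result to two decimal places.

-27.85 percentage points

O in UO_2: molar mass 270.027 g/mol; 2×15.999 = 31.998 g → 11.85 wt%.
O in MgO: molar mass 40.304 g/mol; 1×15.999 = 15.999 g → 39.70 wt%.
Difference = 11.85 − 39.70 = -27.85 percentage points.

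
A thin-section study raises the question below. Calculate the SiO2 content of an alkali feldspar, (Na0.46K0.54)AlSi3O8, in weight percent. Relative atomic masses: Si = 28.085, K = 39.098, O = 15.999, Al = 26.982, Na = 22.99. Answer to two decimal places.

Formula mass = 270.917 g/mol.
3 Si → 3.0000 mol SiO2 per formula unit; M(SiO2) = 60.083, so SiO2 mass = 180.249 g.
180.249/270.917 × 100 = 66.53 wt%.

66.53 wt%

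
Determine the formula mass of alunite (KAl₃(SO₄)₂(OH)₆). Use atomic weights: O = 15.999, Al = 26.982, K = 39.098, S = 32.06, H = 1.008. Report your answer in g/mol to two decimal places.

The formula mass is the sum 1(39.098) + 3(26.982) + 2(32.06) + 14(15.999) + 6(1.008).

414.20 g/mol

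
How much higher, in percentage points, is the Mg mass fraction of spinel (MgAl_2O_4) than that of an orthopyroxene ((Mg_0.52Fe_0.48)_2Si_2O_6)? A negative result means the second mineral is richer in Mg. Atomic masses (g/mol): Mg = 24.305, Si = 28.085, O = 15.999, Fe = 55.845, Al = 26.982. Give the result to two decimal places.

Mg in MgAl_2O_4: molar mass 142.265 g/mol; 1×24.305 = 24.305 g → 17.08 wt%.
Mg in (Mg_0.52Fe_0.48)_2Si_2O_6: molar mass 231.052 g/mol; 1.04×24.305 = 25.277 g → 10.94 wt%.
Difference = 17.08 − 10.94 = 6.14 percentage points.

6.14 percentage points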